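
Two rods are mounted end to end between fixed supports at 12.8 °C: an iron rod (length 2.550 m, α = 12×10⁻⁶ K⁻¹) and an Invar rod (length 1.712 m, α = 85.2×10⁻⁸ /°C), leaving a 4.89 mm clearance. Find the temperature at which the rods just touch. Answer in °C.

T = 165 °C

Gap closes when ΔL₁ + ΔL₂ = 4.89 mm = 4.89×10⁻³ m
(α₁L₁ + α₂L₂)ΔT = g
α₁L₁ + α₂L₂ = 12×10⁻⁶×2.550 + 85.2×10⁻⁸×1.712 = 3.2058624×10⁻⁵ m/K
ΔT = 4.89×10⁻³ / 3.2058624×10⁻⁵ = 152.53 K
T = 12.8 + 152.53 = 165.33 °C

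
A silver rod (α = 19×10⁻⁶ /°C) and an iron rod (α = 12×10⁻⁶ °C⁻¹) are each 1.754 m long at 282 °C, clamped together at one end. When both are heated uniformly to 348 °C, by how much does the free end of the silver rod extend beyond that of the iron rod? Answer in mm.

ΔT = 66 K
silver: ΔL = 19×10⁻⁶ × 1.754 m × 66 = 2.1995×10⁻³ m = 2.1995 mm
iron: ΔL = 12×10⁻⁶ × 1.754 m × 66 = 1.3892×10⁻³ m = 1.3892 mm
difference = 2.1995 − 1.3892 = 0.8103 mm

0.810 mm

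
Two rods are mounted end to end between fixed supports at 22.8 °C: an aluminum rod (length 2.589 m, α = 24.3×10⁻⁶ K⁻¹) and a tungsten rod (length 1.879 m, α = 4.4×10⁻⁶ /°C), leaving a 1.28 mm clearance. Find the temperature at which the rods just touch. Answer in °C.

T = 40.8 °C

Gap closes when ΔL₁ + ΔL₂ = 1.28 mm = 1.28×10⁻³ m
(α₁L₁ + α₂L₂)ΔT = g
α₁L₁ + α₂L₂ = 24.3×10⁻⁶×2.589 + 4.4×10⁻⁶×1.879 = 7.11803×10⁻⁵ m/K
ΔT = 1.28×10⁻³ / 7.11803×10⁻⁵ = 17.983 K
T = 22.8 + 17.983 = 40.783 °C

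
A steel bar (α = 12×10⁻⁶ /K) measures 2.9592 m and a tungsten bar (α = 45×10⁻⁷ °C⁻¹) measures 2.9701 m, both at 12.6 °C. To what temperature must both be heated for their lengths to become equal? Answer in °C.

T = 504.8 °C

L₁(1 + α₁ΔT) = L₂(1 + α₂ΔT) ⇒ ΔT = (L₂ − L₁)/(α₁L₁ − α₂L₂)
L₂ − L₁ = 2.9701 − 2.9592 = 1.09×10⁻² m
α₁L₁ − α₂L₂ = 12×10⁻⁶×2.9592 − 45×10⁻⁷×2.9701 = 2.214495×10⁻⁵ m/K
ΔT = 1.09×10⁻² / 2.214495×10⁻⁵ = 492.212 K
T = 12.6 + 492.212 = 504.812 °C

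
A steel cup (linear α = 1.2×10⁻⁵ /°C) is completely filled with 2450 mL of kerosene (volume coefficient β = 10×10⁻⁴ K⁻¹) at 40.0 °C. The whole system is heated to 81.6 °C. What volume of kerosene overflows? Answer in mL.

98.3 mL

The cup also expands: β_container ≈ 3α = 3.6×10⁻⁵ /K
Net overflow = V₀(β_liq − 3α_cont)ΔT
β − 3α = 1.00×10⁻³ − 3.6×10⁻⁵ = 9.64×10⁻⁴ /K; ΔT = 41.6 K
ΔV = 2450 × 9.64×10⁻⁴ × 41.6 = 98.3 mL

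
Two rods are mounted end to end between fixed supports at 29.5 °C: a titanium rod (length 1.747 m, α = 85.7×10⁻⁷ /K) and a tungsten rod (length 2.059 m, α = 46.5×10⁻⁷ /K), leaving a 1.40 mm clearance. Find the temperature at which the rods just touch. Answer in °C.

Gap closes when ΔL₁ + ΔL₂ = 1.40 mm = 1.40×10⁻³ m
(α₁L₁ + α₂L₂)ΔT = g
α₁L₁ + α₂L₂ = 85.7×10⁻⁷×1.747 + 46.5×10⁻⁷×2.059 = 2.454614×10⁻⁵ m/K
ΔT = 1.40×10⁻³ / 2.454614×10⁻⁵ = 57.035 K
T = 29.5 + 57.035 = 86.535 °C

T = 86.5 °C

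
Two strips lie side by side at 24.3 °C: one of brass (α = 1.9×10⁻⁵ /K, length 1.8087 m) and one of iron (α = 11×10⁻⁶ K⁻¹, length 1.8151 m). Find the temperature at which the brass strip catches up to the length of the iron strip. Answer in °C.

T = 468.8 °C

Equal length when α₁L₁ΔT − α₂L₂ΔT = L₂ − L₁ = 6.40×10⁻³ m
α₁L₁ = 3.43653×10⁻⁵, α₂L₂ = 1.99661×10⁻⁵ → Δ(αL) = 1.43992×10⁻⁵ m/K
ΔT = 6.40×10⁻³ / 1.43992×10⁻⁵ = 444.469 K, so T = 24.3 + 444.469 = 468.769 °C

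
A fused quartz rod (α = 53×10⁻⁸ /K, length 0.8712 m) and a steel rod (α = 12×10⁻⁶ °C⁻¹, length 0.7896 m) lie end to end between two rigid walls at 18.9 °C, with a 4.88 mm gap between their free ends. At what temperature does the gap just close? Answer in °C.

T = 510 °C

Gap closes when ΔL₁ + ΔL₂ = 4.88 mm = 4.88×10⁻³ m
(α₁L₁ + α₂L₂)ΔT = g
α₁L₁ + α₂L₂ = 53×10⁻⁸×0.8712 + 12×10⁻⁶×0.7896 = 9.936936×10⁻⁶ m/K
ΔT = 4.88×10⁻³ / 9.936936×10⁻⁶ = 491.10 K
T = 18.9 + 491.10 = 510.00 °C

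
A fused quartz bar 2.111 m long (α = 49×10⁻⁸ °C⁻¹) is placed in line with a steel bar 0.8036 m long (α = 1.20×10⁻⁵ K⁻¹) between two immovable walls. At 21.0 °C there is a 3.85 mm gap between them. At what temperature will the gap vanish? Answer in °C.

T = 382 °C

Gap closes when ΔL₁ + ΔL₂ = 3.85 mm = 3.85×10⁻³ m
(α₁L₁ + α₂L₂)ΔT = g
α₁L₁ + α₂L₂ = 49×10⁻⁸×2.111 + 1.20×10⁻⁵×0.8036 = 1.067759×10⁻⁵ m/K
ΔT = 3.85×10⁻³ / 1.067759×10⁻⁵ = 360.57 K
T = 21.0 + 360.57 = 381.57 °C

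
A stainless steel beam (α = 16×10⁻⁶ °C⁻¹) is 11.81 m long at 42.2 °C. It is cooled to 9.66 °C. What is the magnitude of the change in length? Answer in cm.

|ΔT| = |9.66 − 42.2| = 32.54 K
ΔL = αL₀ΔT = (16×10⁻⁶)(11.81)(32.54) = 6.15×10⁻³ m

ΔL = 0.615 cm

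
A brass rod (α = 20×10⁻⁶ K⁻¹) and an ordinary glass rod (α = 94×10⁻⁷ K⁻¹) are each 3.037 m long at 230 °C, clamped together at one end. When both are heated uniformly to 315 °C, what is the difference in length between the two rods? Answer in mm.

ΔT = 85 K
brass: ΔL = 20×10⁻⁶ × 3.037 m × 85 = 5.1629×10⁻³ m = 5.1629 mm
ordinary glass: ΔL = 94×10⁻⁷ × 3.037 m × 85 = 2.4266×10⁻³ m = 2.4266 mm
difference = 5.1629 − 2.4266 = 2.7363 mm

2.74 mm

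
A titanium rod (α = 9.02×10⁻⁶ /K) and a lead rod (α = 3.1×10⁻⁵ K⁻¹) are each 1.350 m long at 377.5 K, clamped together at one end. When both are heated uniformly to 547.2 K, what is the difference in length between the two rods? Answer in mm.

5.04 mm

ΔT = 169.7 K
titanium: ΔL = 9.02×10⁻⁶ × 1.350 m × 169.7 = 2.0664×10⁻³ m = 2.0664 mm
lead: ΔL = 3.1×10⁻⁵ × 1.350 m × 169.7 = 7.1019×10⁻³ m = 7.1019 mm
difference = 7.1019 − 2.0664 = 5.0355 mm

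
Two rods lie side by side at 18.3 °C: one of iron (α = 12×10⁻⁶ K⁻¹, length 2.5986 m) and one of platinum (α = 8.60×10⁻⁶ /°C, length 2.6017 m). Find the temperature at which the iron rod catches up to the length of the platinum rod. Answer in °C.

T = 370.2 °C

Equal length when α₁L₁ΔT − α₂L₂ΔT = L₂ − L₁ = 3.10×10⁻³ m
α₁L₁ = 3.11832×10⁻⁵, α₂L₂ = 2.237462×10⁻⁵ → Δ(αL) = 8.80858×10⁻⁶ m/K
ΔT = 3.10×10⁻³ / 8.80858×10⁻⁶ = 351.930 K, so T = 18.3 + 351.930 = 370.230 °C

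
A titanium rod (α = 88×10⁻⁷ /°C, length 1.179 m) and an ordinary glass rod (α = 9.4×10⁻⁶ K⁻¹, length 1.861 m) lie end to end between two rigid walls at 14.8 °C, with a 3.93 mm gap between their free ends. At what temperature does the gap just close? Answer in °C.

T = 156 °C

α₁L₁ = 1.03752×10⁻⁵ m/K, α₂L₂ = 1.74934×10⁻⁵ m/K → total 2.78686×10⁻⁵ m/K
ΔT = g/(α₁L₁+α₂L₂) = 3.93×10⁻³ / 2.78686×10⁻⁵ = 141.02 K
T = 14.8 + 141.02 = 155.82 °C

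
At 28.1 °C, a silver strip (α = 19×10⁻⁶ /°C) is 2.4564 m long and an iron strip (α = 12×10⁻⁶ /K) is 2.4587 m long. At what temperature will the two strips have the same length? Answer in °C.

Equal length when α₁L₁ΔT − α₂L₂ΔT = L₂ − L₁ = 2.30×10⁻³ m
α₁L₁ = 4.66716×10⁻⁵, α₂L₂ = 2.95044×10⁻⁵ → Δ(αL) = 1.71672×10⁻⁵ m/K
ΔT = 2.30×10⁻³ / 1.71672×10⁻⁵ = 133.976 K, so T = 28.1 + 133.976 = 162.076 °C

T = 162.1 °C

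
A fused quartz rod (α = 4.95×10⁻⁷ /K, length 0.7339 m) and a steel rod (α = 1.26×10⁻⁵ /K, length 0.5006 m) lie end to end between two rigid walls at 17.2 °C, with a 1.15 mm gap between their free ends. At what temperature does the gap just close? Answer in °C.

T = 190 °C

α₁L₁ = 3.632805×10⁻⁷ m/K, α₂L₂ = 6.30756×10⁻⁶ m/K → total 6.6708405×10⁻⁶ m/K
ΔT = g/(α₁L₁+α₂L₂) = 1.15×10⁻³ / 6.6708405×10⁻⁶ = 172.39 K
T = 17.2 + 172.39 = 189.59 °C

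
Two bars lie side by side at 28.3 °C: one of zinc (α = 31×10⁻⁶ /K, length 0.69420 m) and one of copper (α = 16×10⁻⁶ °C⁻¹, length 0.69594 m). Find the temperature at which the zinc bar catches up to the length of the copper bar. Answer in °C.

T = 195.8 °C

Equal length when α₁L₁ΔT − α₂L₂ΔT = L₂ − L₁ = 1.74×10⁻³ m
α₁L₁ = 2.15202×10⁻⁵, α₂L₂ = 1.113504×10⁻⁵ → Δ(αL) = 1.038516×10⁻⁵ m/K
ΔT = 1.74×10⁻³ / 1.038516×10⁻⁵ = 167.547 K, so T = 28.3 + 167.547 = 195.847 °C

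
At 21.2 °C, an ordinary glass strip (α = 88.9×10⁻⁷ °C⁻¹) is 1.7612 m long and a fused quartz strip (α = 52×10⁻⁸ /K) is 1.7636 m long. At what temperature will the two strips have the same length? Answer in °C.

Equal length when α₁L₁ΔT − α₂L₂ΔT = L₂ − L₁ = 2.40×10⁻³ m
α₁L₁ = 1.5657068×10⁻⁵, α₂L₂ = 9.17072×10⁻⁷ → Δ(αL) = 1.4739996×10⁻⁵ m/K
ΔT = 2.40×10⁻³ / 1.4739996×10⁻⁵ = 162.822 K, so T = 21.2 + 162.822 = 184.022 °C

T = 184.0 °C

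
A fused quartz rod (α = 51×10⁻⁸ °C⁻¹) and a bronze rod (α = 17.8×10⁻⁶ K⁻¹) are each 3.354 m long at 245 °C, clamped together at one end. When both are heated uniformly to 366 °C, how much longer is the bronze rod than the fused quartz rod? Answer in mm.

7.02 mm

ΔT = 121 K
fused quartz: ΔL = 51×10⁻⁸ × 3.354 m × 121 = 2.0698×10⁻⁴ m = 0.20698 mm
bronze: ΔL = 17.8×10⁻⁶ × 3.354 m × 121 = 7.2238×10⁻³ m = 7.2238 mm
difference = 7.2238 − 0.20698 = 7.01682 mm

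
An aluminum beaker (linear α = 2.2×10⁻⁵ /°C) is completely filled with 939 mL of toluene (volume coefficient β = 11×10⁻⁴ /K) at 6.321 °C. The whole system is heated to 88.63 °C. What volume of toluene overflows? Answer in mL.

The beaker also expands: β_container ≈ 3α = 6.6×10⁻⁵ /K
Net overflow = V₀(β_liq − 3α_cont)ΔT
β − 3α = 1.10×10⁻³ − 6.6×10⁻⁵ = 1.034×10⁻³ /K; ΔT = 82.309 K
ΔV = 939 × 1.034×10⁻³ × 82.309 = 79.9 mL

79.9 mL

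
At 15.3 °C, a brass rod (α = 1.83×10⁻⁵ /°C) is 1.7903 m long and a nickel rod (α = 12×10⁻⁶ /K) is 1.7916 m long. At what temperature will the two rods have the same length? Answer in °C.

T = 130.7 °C

L₁(1 + α₁ΔT) = L₂(1 + α₂ΔT) ⇒ ΔT = (L₂ − L₁)/(α₁L₁ − α₂L₂)
L₂ − L₁ = 1.7916 − 1.7903 = 1.30×10⁻³ m
α₁L₁ − α₂L₂ = 1.83×10⁻⁵×1.7903 − 12×10⁻⁶×1.7916 = 1.126329×10⁻⁵ m/K
ΔT = 1.30×10⁻³ / 1.126329×10⁻⁵ = 115.419 K
T = 15.3 + 115.419 = 130.719 °C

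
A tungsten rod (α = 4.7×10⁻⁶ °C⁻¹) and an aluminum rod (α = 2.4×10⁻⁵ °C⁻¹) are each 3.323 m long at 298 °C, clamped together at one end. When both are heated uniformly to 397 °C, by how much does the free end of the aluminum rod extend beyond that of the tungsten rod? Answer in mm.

6.35 mm

ΔT = 99 K
tungsten: ΔL = 4.7×10⁻⁶ × 3.323 m × 99 = 1.5462×10⁻³ m = 1.5462 mm
aluminum: ΔL = 2.4×10⁻⁵ × 3.323 m × 99 = 7.8954×10⁻³ m = 7.8954 mm
difference = 7.8954 − 1.5462 = 6.3492 mm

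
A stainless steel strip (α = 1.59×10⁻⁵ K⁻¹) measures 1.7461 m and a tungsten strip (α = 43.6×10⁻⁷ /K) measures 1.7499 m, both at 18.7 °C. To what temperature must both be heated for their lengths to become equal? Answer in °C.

L₁(1 + α₁ΔT) = L₂(1 + α₂ΔT) ⇒ ΔT = (L₂ − L₁)/(α₁L₁ − α₂L₂)
L₂ − L₁ = 1.7499 − 1.7461 = 3.80×10⁻³ m
α₁L₁ − α₂L₂ = 1.59×10⁻⁵×1.7461 − 43.6×10⁻⁷×1.7499 = 2.0133426×10⁻⁵ m/K
ΔT = 3.80×10⁻³ / 2.0133426×10⁻⁵ = 188.741 K
T = 18.7 + 188.741 = 207.441 °C

T = 207.4 °C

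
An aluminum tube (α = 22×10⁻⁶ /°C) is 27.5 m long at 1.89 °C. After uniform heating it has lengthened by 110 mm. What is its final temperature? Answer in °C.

T = 184 °C

ΔL = αL₀ΔT ⇒ ΔT = ΔL / (αL₀)
ΔT = 110×10⁻³ m / (22×10⁻⁶ × 27.5 m) = 181.82 K
T = 1.89 + 181.82 = 183.71 °C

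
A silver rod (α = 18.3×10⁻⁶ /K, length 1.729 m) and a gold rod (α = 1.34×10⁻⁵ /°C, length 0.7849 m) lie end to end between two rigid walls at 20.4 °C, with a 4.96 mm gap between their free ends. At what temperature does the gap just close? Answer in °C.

T = 138 °C

Gap closes when ΔL₁ + ΔL₂ = 4.96 mm = 4.96×10⁻³ m
(α₁L₁ + α₂L₂)ΔT = g
α₁L₁ + α₂L₂ = 18.3×10⁻⁶×1.729 + 1.34×10⁻⁵×0.7849 = 4.215836×10⁻⁵ m/K
ΔT = 4.96×10⁻³ / 4.215836×10⁻⁵ = 117.65 K
T = 20.4 + 117.65 = 138.05 °C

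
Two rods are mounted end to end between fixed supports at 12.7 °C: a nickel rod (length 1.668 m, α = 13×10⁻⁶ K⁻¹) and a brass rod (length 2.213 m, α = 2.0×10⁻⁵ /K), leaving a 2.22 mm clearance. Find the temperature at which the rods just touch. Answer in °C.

T = 46.4 °C

α₁L₁ = 2.1684×10⁻⁵ m/K, α₂L₂ = 4.426×10⁻⁵ m/K → total 6.5944×10⁻⁵ m/K
ΔT = g/(α₁L₁+α₂L₂) = 2.22×10⁻³ / 6.5944×10⁻⁵ = 33.665 K
T = 12.7 + 33.665 = 46.365 °C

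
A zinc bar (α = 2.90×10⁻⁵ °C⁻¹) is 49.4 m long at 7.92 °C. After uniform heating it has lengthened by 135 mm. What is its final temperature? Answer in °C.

ΔL = αL₀ΔT ⇒ ΔT = ΔL / (αL₀)
ΔT = 135×10⁻³ m / (2.90×10⁻⁵ × 49.4 m) = 94.23 K
T = 7.92 + 94.23 = 102.15 °C

T = 102 °C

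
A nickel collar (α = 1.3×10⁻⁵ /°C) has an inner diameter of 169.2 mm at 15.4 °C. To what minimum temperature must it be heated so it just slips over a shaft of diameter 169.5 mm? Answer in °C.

T = 152 °C

Required Δd = 169.5 − 169.2 = 0.3 mm
Δd = αd₀ΔT ⇒ ΔT = Δd/(αd₀) = 0.3 / (1.3×10⁻⁵ × 169.2) = 136.39 K
T_min = 15.4 + 136.39 = 151.79 °C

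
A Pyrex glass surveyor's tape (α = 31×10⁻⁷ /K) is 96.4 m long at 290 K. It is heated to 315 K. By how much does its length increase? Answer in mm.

ΔL = 7.47 mm

|ΔT| = |315 − 290| = 25 K
ΔL = αL₀ΔT = (31×10⁻⁷)(96.4)(25) = 7.47×10⁻³ m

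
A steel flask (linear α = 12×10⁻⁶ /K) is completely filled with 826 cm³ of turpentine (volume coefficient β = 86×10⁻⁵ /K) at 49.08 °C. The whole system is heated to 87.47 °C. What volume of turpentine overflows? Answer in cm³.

26.1 cm³

The flask also expands: β_container ≈ 3α = 3.6×10⁻⁵ /K
Net overflow = V₀(β_liq − 3α_cont)ΔT
β − 3α = 8.60×10⁻⁴ − 3.6×10⁻⁵ = 8.24×10⁻⁴ /K; ΔT = 38.39 K
ΔV = 826 × 8.24×10⁻⁴ × 38.39 = 26.1 cm³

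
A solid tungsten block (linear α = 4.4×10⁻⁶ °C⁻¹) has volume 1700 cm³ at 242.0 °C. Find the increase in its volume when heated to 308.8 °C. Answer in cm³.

ΔV = 1.50 cm³

Isotropic solid: β ≈ 3α = 1.3×10⁻⁵ /K; ΔT = 66.8 K
ΔV = 3αV₀ΔT = 3(4.4×10⁻⁶)(1700)(66.8) = 1.50 cm³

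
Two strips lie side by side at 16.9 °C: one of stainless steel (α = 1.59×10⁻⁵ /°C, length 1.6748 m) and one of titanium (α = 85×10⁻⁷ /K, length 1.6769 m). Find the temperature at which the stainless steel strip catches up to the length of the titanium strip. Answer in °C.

L₁(1 + α₁ΔT) = L₂(1 + α₂ΔT) ⇒ ΔT = (L₂ − L₁)/(α₁L₁ − α₂L₂)
L₂ − L₁ = 1.6769 − 1.6748 = 2.10×10⁻³ m
α₁L₁ − α₂L₂ = 1.59×10⁻⁵×1.6748 − 85×10⁻⁷×1.6769 = 1.237567×10⁻⁵ m/K
ΔT = 2.10×10⁻³ / 1.237567×10⁻⁵ = 169.688 K
T = 16.9 + 169.688 = 186.588 °C

T = 186.6 °C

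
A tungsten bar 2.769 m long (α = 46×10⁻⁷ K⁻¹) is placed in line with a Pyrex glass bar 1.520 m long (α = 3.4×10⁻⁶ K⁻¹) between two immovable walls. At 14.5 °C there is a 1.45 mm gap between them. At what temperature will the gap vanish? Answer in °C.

T = 95.5 °C

α₁L₁ = 1.27374×10⁻⁵ m/K, α₂L₂ = 5.168×10⁻⁶ m/K → total 1.79054×10⁻⁵ m/K
ΔT = g/(α₁L₁+α₂L₂) = 1.45×10⁻³ / 1.79054×10⁻⁵ = 80.981 K
T = 14.5 + 80.981 = 95.481 °C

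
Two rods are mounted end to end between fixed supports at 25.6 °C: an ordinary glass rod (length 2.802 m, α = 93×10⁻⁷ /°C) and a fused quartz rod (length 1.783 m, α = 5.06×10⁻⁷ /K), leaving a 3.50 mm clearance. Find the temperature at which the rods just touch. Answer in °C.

α₁L₁ = 2.60586×10⁻⁵ m/K, α₂L₂ = 9.02198×10⁻⁷ m/K → total 2.6960798×10⁻⁵ m/K
ΔT = g/(α₁L₁+α₂L₂) = 3.50×10⁻³ / 2.6960798×10⁻⁵ = 129.82 K
T = 25.6 + 129.82 = 155.42 °C

T = 155 °C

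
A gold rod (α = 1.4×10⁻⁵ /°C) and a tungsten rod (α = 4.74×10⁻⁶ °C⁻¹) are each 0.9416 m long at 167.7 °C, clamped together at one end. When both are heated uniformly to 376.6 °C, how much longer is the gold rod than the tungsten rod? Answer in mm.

ΔT = 208.9 K
gold: ΔL = 1.4×10⁻⁵ × 0.9416 m × 208.9 = 2.7538×10⁻³ m = 2.7538 mm
tungsten: ΔL = 4.74×10⁻⁶ × 0.9416 m × 208.9 = 9.3236×10⁻⁴ m = 0.93236 mm
difference = 2.7538 − 0.93236 = 1.82144 mm

1.82 mm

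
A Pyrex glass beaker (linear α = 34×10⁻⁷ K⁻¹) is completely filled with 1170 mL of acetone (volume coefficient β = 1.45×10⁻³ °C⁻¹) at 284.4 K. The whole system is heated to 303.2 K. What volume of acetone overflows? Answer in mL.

31.7 mL

The beaker also expands: β_container ≈ 3α = 1.02×10⁻⁵ /K
Net overflow = V₀(β_liq − 3α_cont)ΔT
β − 3α = 1.45×10⁻³ − 1.02×10⁻⁵ = 1.4398×10⁻³ /K; ΔT = 18.8 K
ΔV = 1170 × 1.4398×10⁻³ × 18.8 = 31.7 mL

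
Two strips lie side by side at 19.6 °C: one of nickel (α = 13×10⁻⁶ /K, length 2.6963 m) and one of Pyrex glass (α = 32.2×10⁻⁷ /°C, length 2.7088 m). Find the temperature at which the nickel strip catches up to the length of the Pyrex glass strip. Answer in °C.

T = 494.4 °C

Equal length when α₁L₁ΔT − α₂L₂ΔT = L₂ − L₁ = 1.25×10⁻² m
α₁L₁ = 3.50519×10⁻⁵, α₂L₂ = 8.722336×10⁻⁶ → Δ(αL) = 2.6329564×10⁻⁵ m/K
ΔT = 1.25×10⁻² / 2.6329564×10⁻⁵ = 474.751 K, so T = 19.6 + 474.751 = 494.351 °C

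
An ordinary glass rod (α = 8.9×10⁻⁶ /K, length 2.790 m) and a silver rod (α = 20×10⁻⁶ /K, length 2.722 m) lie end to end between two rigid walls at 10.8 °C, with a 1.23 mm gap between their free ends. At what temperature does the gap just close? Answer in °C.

α₁L₁ = 2.4831×10⁻⁵ m/K, α₂L₂ = 5.444×10⁻⁵ m/K → total 7.9271×10⁻⁵ m/K
ΔT = g/(α₁L₁+α₂L₂) = 1.23×10⁻³ / 7.9271×10⁻⁵ = 15.516 K
T = 10.8 + 15.516 = 26.316 °C

T = 26.3 °C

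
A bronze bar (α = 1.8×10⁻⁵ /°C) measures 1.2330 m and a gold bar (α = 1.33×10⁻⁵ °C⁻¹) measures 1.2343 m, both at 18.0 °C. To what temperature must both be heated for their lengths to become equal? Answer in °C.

Equal length when α₁L₁ΔT − α₂L₂ΔT = L₂ − L₁ = 1.30×10⁻³ m
α₁L₁ = 2.2194×10⁻⁵, α₂L₂ = 1.641619×10⁻⁵ → Δ(αL) = 5.77781×10⁻⁶ m/K
ΔT = 1.30×10⁻³ / 5.77781×10⁻⁶ = 224.999 K, so T = 18.0 + 224.999 = 242.999 °C

T = 243.0 °C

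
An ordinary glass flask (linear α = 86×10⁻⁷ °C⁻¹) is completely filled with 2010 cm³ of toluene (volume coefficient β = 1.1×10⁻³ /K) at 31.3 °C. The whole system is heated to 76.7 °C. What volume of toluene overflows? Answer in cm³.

98.0 cm³

The flask also expands: β_container ≈ 3α = 2.58×10⁻⁵ /K
Net overflow = V₀(β_liq − 3α_cont)ΔT
β − 3α = 1.10×10⁻³ − 2.58×10⁻⁵ = 1.0742×10⁻³ /K; ΔT = 45.4 K
ΔV = 2010 × 1.0742×10⁻³ × 45.4 = 98.0 cm³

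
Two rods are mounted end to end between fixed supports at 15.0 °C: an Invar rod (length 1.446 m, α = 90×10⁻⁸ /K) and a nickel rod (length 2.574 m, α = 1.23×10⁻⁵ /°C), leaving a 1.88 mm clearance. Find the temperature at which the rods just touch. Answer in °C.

Gap closes when ΔL₁ + ΔL₂ = 1.88 mm = 1.88×10⁻³ m
(α₁L₁ + α₂L₂)ΔT = g
α₁L₁ + α₂L₂ = 90×10⁻⁸×1.446 + 1.23×10⁻⁵×2.574 = 3.29616×10⁻⁵ m/K
ΔT = 1.88×10⁻³ / 3.29616×10⁻⁵ = 57.036 K
T = 15.0 + 57.036 = 72.036 °C

T = 72.0 °C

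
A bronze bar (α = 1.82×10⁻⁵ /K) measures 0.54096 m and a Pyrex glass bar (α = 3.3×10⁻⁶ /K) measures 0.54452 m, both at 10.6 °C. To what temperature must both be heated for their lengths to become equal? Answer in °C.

Equal length when α₁L₁ΔT − α₂L₂ΔT = L₂ − L₁ = 3.56×10⁻³ m
α₁L₁ = 9.845472×10⁻⁶, α₂L₂ = 1.796916×10⁻⁶ → Δ(αL) = 8.048556×10⁻⁶ m/K
ΔT = 3.56×10⁻³ / 8.048556×10⁻⁶ = 442.315 K, so T = 10.6 + 442.315 = 452.915 °C

T = 452.9 °C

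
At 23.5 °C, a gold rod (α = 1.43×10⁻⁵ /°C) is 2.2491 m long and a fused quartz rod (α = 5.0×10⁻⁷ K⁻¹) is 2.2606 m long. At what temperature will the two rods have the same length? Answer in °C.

T = 394.1 °C

L₁(1 + α₁ΔT) = L₂(1 + α₂ΔT) ⇒ ΔT = (L₂ − L₁)/(α₁L₁ − α₂L₂)
L₂ − L₁ = 2.2606 − 2.2491 = 1.15×10⁻² m
α₁L₁ − α₂L₂ = 1.43×10⁻⁵×2.2491 − 5.0×10⁻⁷×2.2606 = 3.103183×10⁻⁵ m/K
ΔT = 1.15×10⁻² / 3.103183×10⁻⁵ = 370.587 K
T = 23.5 + 370.587 = 394.087 °C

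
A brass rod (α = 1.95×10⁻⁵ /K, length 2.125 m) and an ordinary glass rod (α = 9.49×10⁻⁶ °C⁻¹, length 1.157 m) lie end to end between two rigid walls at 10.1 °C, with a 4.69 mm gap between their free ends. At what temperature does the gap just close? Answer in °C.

α₁L₁ = 4.14375×10⁻⁵ m/K, α₂L₂ = 1.097993×10⁻⁵ m/K → total 5.241743×10⁻⁵ m/K
ΔT = g/(α₁L₁+α₂L₂) = 4.69×10⁻³ / 5.241743×10⁻⁵ = 89.474 K
T = 10.1 + 89.474 = 99.574 °C

T = 99.6 °C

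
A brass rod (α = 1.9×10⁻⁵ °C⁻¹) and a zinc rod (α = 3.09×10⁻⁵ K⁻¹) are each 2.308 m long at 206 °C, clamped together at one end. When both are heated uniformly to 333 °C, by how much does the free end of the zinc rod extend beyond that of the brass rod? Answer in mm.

3.49 mm

ΔT = 127 K
brass: ΔL = 1.9×10⁻⁵ × 2.308 m × 127 = 5.5692×10⁻³ m = 5.5692 mm
zinc: ΔL = 3.09×10⁻⁵ × 2.308 m × 127 = 9.0573×10⁻³ m = 9.0573 mm
difference = 9.0573 − 5.5692 = 3.4881 mm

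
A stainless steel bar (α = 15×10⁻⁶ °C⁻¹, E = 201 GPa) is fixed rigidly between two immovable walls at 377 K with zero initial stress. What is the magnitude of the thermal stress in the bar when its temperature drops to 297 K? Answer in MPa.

Fully constrained: the free strain ε = αΔT is blocked, so σ = Eε = EαΔT.
|ΔT| = 80 K
σ = 201×10⁹ × 15×10⁻⁶ × 80 = 2.41×10⁸ Pa

σ = 241 MPa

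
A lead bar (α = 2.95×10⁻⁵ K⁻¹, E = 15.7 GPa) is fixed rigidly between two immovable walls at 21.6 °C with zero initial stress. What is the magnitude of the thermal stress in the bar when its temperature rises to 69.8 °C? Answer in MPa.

Fully constrained: the free strain ε = αΔT is blocked, so σ = Eε = EαΔT.
|ΔT| = 48.2 K
σ = 15.7×10⁹ × 2.95×10⁻⁵ × 48.2 = 2.23×10⁷ Pa

σ = 22.3 MPa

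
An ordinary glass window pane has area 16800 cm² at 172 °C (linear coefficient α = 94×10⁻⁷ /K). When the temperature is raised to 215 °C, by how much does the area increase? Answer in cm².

Area coefficient ≈ 2α; |ΔT| = 43 K
ΔA = 2αA₀ΔT = 2(94×10⁻⁷)(16800)(43) = 13.6 cm²

ΔA = 13.6 cm²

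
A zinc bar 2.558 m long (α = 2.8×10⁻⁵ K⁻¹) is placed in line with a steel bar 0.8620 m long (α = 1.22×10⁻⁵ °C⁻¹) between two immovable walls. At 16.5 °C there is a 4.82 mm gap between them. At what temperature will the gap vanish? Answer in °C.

T = 75.2 °C

Gap closes when ΔL₁ + ΔL₂ = 4.82 mm = 4.82×10⁻³ m
(α₁L₁ + α₂L₂)ΔT = g
α₁L₁ + α₂L₂ = 2.8×10⁻⁵×2.558 + 1.22×10⁻⁵×0.8620 = 8.21404×10⁻⁵ m/K
ΔT = 4.82×10⁻³ / 8.21404×10⁻⁵ = 58.680 K
T = 16.5 + 58.680 = 75.180 °C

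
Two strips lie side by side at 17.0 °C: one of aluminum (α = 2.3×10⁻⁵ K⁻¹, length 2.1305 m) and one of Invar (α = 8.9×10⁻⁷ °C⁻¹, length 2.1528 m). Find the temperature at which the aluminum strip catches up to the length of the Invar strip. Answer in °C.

Equal length when α₁L₁ΔT − α₂L₂ΔT = L₂ − L₁ = 2.23×10⁻² m
α₁L₁ = 4.90015×10⁻⁵, α₂L₂ = 1.915992×10⁻⁶ → Δ(αL) = 4.7085508×10⁻⁵ m/K
ΔT = 2.23×10⁻² / 4.7085508×10⁻⁵ = 473.606 K, so T = 17.0 + 473.606 = 490.606 °C

T = 490.6 °C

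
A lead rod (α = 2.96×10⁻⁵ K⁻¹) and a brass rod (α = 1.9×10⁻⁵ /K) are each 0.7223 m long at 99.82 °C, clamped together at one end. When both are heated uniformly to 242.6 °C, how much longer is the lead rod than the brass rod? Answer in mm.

1.09 mm

ΔT = 142.78 K
lead: ΔL = 2.96×10⁻⁵ × 0.7223 m × 142.78 = 3.0526×10⁻³ m = 3.0526 mm
brass: ΔL = 1.9×10⁻⁵ × 0.7223 m × 142.78 = 1.9595×10⁻³ m = 1.9595 mm
difference = 3.0526 − 1.9595 = 1.0931 mm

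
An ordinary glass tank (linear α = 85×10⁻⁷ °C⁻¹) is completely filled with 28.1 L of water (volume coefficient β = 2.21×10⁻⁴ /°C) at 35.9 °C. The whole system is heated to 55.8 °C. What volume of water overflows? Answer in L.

0.109 L

The tank also expands: β_container ≈ 3α = 2.55×10⁻⁵ /K
Net overflow = V₀(β_liq − 3α_cont)ΔT
β − 3α = 2.21×10⁻⁴ − 2.55×10⁻⁵ = 1.955×10⁻⁴ /K; ΔT = 19.9 K
ΔV = 28.1 × 1.955×10⁻⁴ × 19.9 = 0.109 L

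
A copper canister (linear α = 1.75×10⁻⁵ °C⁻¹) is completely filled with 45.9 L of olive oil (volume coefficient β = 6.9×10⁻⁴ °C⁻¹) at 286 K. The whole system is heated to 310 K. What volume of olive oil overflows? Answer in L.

The canister also expands: β_container ≈ 3α = 5.25×10⁻⁵ /K
Net overflow = V₀(β_liq − 3α_cont)ΔT
β − 3α = 6.90×10⁻⁴ − 5.25×10⁻⁵ = 6.375×10⁻⁴ /K; ΔT = 24 K
ΔV = 45.9 × 6.375×10⁻⁴ × 24 = 0.702 L

0.702 L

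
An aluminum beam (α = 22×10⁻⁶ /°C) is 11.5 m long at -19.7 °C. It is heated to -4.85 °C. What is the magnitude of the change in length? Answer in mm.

ΔL = 3.76 mm

|ΔT| = |-4.85 − (-19.7)| = 14.85 K
ΔL = αL₀ΔT = (22×10⁻⁶)(11.5)(14.85) = 3.76×10⁻³ m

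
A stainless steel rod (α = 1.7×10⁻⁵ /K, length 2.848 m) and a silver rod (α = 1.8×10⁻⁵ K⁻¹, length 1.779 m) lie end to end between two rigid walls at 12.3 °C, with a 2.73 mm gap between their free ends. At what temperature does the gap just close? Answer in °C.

Gap closes when ΔL₁ + ΔL₂ = 2.73 mm = 2.73×10⁻³ m
(α₁L₁ + α₂L₂)ΔT = g
α₁L₁ + α₂L₂ = 1.7×10⁻⁵×2.848 + 1.8×10⁻⁵×1.779 = 8.0438×10⁻⁵ m/K
ΔT = 2.73×10⁻³ / 8.0438×10⁻⁵ = 33.939 K
T = 12.3 + 33.939 = 46.239 °C

T = 46.2 °C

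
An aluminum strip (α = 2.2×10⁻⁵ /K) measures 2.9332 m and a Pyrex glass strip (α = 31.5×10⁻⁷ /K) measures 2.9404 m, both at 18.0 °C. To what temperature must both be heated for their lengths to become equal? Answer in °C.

T = 148.3 °C

Equal length when α₁L₁ΔT − α₂L₂ΔT = L₂ − L₁ = 7.20×10⁻³ m
α₁L₁ = 6.45304×10⁻⁵, α₂L₂ = 9.26226×10⁻⁶ → Δ(αL) = 5.526814×10⁻⁵ m/K
ΔT = 7.20×10⁻³ / 5.526814×10⁻⁵ = 130.274 K, so T = 18.0 + 130.274 = 148.274 °C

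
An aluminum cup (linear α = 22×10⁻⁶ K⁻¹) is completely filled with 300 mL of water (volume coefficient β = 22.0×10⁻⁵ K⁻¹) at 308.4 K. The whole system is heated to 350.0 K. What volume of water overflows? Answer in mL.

The cup also expands: β_container ≈ 3α = 6.6×10⁻⁵ /K
Net overflow = V₀(β_liq − 3α_cont)ΔT
β − 3α = 2.20×10⁻⁴ − 6.6×10⁻⁵ = 1.54×10⁻⁴ /K; ΔT = 41.6 K
ΔV = 300 × 1.54×10⁻⁴ × 41.6 = 1.92 mL

1.92 mL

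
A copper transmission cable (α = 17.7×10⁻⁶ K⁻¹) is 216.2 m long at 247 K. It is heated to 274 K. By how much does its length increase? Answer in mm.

ΔL = 103 mm

|ΔT| = |274 − 247| = 27 K
ΔL = αL₀ΔT = (17.7×10⁻⁶)(216.2)(27) = 1.03×10⁻¹ m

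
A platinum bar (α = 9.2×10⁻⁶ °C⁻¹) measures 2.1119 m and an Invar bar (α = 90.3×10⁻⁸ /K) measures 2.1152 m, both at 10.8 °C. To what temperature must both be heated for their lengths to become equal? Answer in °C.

T = 199.2 °C

Equal length when α₁L₁ΔT − α₂L₂ΔT = L₂ − L₁ = 3.30×10⁻³ m
α₁L₁ = 1.942948×10⁻⁵, α₂L₂ = 1.9100256×10⁻⁶ → Δ(αL) = 1.75194544×10⁻⁵ m/K
ΔT = 3.30×10⁻³ / 1.75194544×10⁻⁵ = 188.362 K, so T = 10.8 + 188.362 = 199.162 °C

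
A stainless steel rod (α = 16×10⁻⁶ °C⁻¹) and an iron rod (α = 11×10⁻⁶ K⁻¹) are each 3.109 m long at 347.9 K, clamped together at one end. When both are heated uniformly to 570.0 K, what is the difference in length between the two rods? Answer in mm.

3.45 mm

ΔT = 222.1 K
stainless steel: ΔL = 16×10⁻⁶ × 3.109 m × 222.1 = 1.1048×10⁻² m = 11.048 mm
iron: ΔL = 11×10⁻⁶ × 3.109 m × 222.1 = 7.5956×10⁻³ m = 7.5956 mm
difference = 11.048 − 7.5956 = 3.4524 mm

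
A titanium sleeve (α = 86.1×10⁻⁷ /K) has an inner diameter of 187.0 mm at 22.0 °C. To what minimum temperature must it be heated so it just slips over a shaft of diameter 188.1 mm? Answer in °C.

T = 705 °C

Required Δd = 188.1 − 187.0 = 1.1 mm
Δd = αd₀ΔT ⇒ ΔT = Δd/(αd₀) = 1.1 / (86.1×10⁻⁷ × 187.0) = 683.20 K
T_min = 22.0 + 683.20 = 705.20 °C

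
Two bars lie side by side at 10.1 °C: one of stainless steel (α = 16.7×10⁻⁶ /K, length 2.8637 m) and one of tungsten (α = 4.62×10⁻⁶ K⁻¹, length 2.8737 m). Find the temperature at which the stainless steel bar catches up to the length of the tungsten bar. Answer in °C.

Equal length when α₁L₁ΔT − α₂L₂ΔT = L₂ − L₁ = 1.00×10⁻² m
α₁L₁ = 4.782379×10⁻⁵, α₂L₂ = 1.3276494×10⁻⁵ → Δ(αL) = 3.4547296×10⁻⁵ m/K
ΔT = 1.00×10⁻² / 3.4547296×10⁻⁵ = 289.458 K, so T = 10.1 + 289.458 = 299.558 °C

T = 299.6 °C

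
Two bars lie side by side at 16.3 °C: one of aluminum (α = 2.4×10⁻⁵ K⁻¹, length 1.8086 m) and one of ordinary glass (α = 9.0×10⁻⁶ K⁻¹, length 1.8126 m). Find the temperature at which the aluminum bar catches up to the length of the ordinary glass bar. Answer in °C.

T = 163.9 °C

Equal length when α₁L₁ΔT − α₂L₂ΔT = L₂ − L₁ = 4.00×10⁻³ m
α₁L₁ = 4.34064×10⁻⁵, α₂L₂ = 1.63134×10⁻⁵ → Δ(αL) = 2.7093×10⁻⁵ m/K
ΔT = 4.00×10⁻³ / 2.7093×10⁻⁵ = 147.640 K, so T = 16.3 + 147.640 = 163.940 °C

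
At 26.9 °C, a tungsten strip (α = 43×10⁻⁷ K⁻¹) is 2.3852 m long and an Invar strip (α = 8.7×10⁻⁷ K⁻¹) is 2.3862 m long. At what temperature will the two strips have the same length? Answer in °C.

T = 149.1 °C

L₁(1 + α₁ΔT) = L₂(1 + α₂ΔT) ⇒ ΔT = (L₂ − L₁)/(α₁L₁ − α₂L₂)
L₂ − L₁ = 2.3862 − 2.3852 = 1.00×10⁻³ m
α₁L₁ − α₂L₂ = 43×10⁻⁷×2.3852 − 8.7×10⁻⁷×2.3862 = 8.180366×10⁻⁶ m/K
ΔT = 1.00×10⁻³ / 8.180366×10⁻⁶ = 122.244 K
T = 26.9 + 122.244 = 149.144 °C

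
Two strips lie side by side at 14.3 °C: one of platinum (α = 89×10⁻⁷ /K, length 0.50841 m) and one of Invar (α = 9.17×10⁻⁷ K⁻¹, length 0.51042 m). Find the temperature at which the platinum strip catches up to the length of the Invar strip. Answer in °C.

L₁(1 + α₁ΔT) = L₂(1 + α₂ΔT) ⇒ ΔT = (L₂ − L₁)/(α₁L₁ − α₂L₂)
L₂ − L₁ = 0.51042 − 0.50841 = 2.01×10⁻³ m
α₁L₁ − α₂L₂ = 89×10⁻⁷×0.50841 − 9.17×10⁻⁷×0.51042 = 4.05679386×10⁻⁶ m/K
ΔT = 2.01×10⁻³ / 4.05679386×10⁻⁶ = 495.465 K
T = 14.3 + 495.465 = 509.765 °C

T = 509.8 °C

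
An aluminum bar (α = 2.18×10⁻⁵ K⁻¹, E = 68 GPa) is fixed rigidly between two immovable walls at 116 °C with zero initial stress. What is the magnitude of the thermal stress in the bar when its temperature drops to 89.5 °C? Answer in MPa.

σ = 39.3 MPa

Fully constrained: the free strain ε = αΔT is blocked, so σ = Eε = EαΔT.
|ΔT| = 26.5 K
σ = 68.0×10⁹ × 2.18×10⁻⁵ × 26.5 = 3.93×10⁷ Pa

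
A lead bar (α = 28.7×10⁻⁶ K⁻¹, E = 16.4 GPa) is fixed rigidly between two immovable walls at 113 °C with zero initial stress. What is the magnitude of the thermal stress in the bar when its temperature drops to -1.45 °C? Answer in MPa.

σ = 53.9 MPa

Fully constrained: the free strain ε = αΔT is blocked, so σ = Eε = EαΔT.
|ΔT| = 114.45 K
σ = 16.4×10⁹ × 28.7×10⁻⁶ × 114.45 = 5.39×10⁷ Pa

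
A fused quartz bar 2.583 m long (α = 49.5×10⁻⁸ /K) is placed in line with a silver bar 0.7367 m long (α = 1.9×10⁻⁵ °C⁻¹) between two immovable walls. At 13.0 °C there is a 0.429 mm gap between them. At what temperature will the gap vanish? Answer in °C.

Gap closes when ΔL₁ + ΔL₂ = 0.429 mm = 4.29×10⁻⁴ m
(α₁L₁ + α₂L₂)ΔT = g
α₁L₁ + α₂L₂ = 49.5×10⁻⁸×2.583 + 1.9×10⁻⁵×0.7367 = 1.5275885×10⁻⁵ m/K
ΔT = 4.29×10⁻⁴ / 1.5275885×10⁻⁵ = 28.083 K
T = 13.0 + 28.083 = 41.083 °C

T = 41.1 °C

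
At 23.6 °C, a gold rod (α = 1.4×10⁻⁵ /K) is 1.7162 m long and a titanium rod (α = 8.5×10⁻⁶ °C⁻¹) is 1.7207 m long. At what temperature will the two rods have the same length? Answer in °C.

Equal length when α₁L₁ΔT − α₂L₂ΔT = L₂ − L₁ = 4.50×10⁻³ m
α₁L₁ = 2.40268×10⁻⁵, α₂L₂ = 1.462595×10⁻⁵ → Δ(αL) = 9.40085×10⁻⁶ m/K
ΔT = 4.50×10⁻³ / 9.40085×10⁻⁶ = 478.680 K, so T = 23.6 + 478.680 = 502.280 °C

T = 502.3 °C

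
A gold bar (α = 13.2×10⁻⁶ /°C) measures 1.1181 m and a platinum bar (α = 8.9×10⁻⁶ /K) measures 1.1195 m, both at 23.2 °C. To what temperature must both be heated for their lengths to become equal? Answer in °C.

Equal length when α₁L₁ΔT − α₂L₂ΔT = L₂ − L₁ = 1.40×10⁻³ m
α₁L₁ = 1.475892×10⁻⁵, α₂L₂ = 9.96355×10⁻⁶ → Δ(αL) = 4.79537×10⁻⁶ m/K
ΔT = 1.40×10⁻³ / 4.79537×10⁻⁶ = 291.948 K, so T = 23.2 + 291.948 = 315.148 °C

T = 315.1 °C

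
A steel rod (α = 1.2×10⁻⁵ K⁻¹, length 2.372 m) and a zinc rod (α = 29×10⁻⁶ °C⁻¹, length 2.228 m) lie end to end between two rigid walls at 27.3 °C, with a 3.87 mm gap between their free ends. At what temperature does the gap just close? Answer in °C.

α₁L₁ = 2.8464×10⁻⁵ m/K, α₂L₂ = 6.4612×10⁻⁵ m/K → total 9.3076×10⁻⁵ m/K
ΔT = g/(α₁L₁+α₂L₂) = 3.87×10⁻³ / 9.3076×10⁻⁵ = 41.579 K
T = 27.3 + 41.579 = 68.879 °C

T = 68.9 °C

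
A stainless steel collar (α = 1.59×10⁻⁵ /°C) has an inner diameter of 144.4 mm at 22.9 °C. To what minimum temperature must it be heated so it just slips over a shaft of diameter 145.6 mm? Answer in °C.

Required Δd = 145.6 − 144.4 = 1.2 mm
Δd = αd₀ΔT ⇒ ΔT = Δd/(αd₀) = 1.2 / (1.59×10⁻⁵ × 144.4) = 522.66 K
T_min = 22.9 + 522.66 = 545.56 °C

T = 546 °C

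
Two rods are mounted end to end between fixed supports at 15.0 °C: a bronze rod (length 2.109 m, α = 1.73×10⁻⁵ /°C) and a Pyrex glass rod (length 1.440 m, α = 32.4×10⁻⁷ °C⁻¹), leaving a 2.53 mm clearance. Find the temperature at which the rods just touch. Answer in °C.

T = 76.5 °C

α₁L₁ = 3.64857×10⁻⁵ m/K, α₂L₂ = 4.6656×10⁻⁶ m/K → total 4.11513×10⁻⁵ m/K
ΔT = g/(α₁L₁+α₂L₂) = 2.53×10⁻³ / 4.11513×10⁻⁵ = 61.480 K
T = 15.0 + 61.480 = 76.480 °C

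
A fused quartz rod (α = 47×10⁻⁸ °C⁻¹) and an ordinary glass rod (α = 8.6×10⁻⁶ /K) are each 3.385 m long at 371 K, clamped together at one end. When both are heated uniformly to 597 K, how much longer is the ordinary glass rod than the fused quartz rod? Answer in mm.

ΔT = 226 K
fused quartz: ΔL = 47×10⁻⁸ × 3.385 m × 226 = 3.5955×10⁻⁴ m = 0.35955 mm
ordinary glass: ΔL = 8.6×10⁻⁶ × 3.385 m × 226 = 6.5791×10⁻³ m = 6.5791 mm
difference = 6.5791 − 0.35955 = 6.21955 mm

6.22 mm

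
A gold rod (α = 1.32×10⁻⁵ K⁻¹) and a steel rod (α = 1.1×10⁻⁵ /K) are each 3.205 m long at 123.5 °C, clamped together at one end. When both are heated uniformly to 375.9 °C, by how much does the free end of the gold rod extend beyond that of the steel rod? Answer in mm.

1.78 mm

ΔT = 252.4 K
gold: ΔL = 1.32×10⁻⁵ × 3.205 m × 252.4 = 1.0678×10⁻² m = 10.678 mm
steel: ΔL = 1.1×10⁻⁵ × 3.205 m × 252.4 = 8.8984×10⁻³ m = 8.8984 mm
difference = 10.678 − 8.8984 = 1.7796 mm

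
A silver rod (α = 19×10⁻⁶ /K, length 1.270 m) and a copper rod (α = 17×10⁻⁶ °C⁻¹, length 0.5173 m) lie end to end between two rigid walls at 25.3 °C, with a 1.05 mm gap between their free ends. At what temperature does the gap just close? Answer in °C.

Gap closes when ΔL₁ + ΔL₂ = 1.05 mm = 1.05×10⁻³ m
(α₁L₁ + α₂L₂)ΔT = g
α₁L₁ + α₂L₂ = 19×10⁻⁶×1.270 + 17×10⁻⁶×0.5173 = 3.29241×10⁻⁵ m/K
ΔT = 1.05×10⁻³ / 3.29241×10⁻⁵ = 31.892 K
T = 25.3 + 31.892 = 57.192 °C

T = 57.2 °C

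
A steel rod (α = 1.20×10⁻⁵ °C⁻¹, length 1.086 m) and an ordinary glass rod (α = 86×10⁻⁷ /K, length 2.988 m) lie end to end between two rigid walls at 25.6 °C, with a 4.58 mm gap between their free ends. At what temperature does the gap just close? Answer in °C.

Gap closes when ΔL₁ + ΔL₂ = 4.58 mm = 4.58×10⁻³ m
(α₁L₁ + α₂L₂)ΔT = g
α₁L₁ + α₂L₂ = 1.20×10⁻⁵×1.086 + 86×10⁻⁷×2.988 = 3.87288×10⁻⁵ m/K
ΔT = 4.58×10⁻³ / 3.87288×10⁻⁵ = 118.26 K
T = 25.6 + 118.26 = 143.86 °C

T = 144 °C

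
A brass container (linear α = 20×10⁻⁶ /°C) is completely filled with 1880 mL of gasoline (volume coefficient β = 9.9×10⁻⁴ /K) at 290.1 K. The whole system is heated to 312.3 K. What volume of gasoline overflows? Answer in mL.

The container also expands: β_container ≈ 3α = 6.0×10⁻⁵ /K
Net overflow = V₀(β_liq − 3α_cont)ΔT
β − 3α = 9.90×10⁻⁴ − 6.0×10⁻⁵ = 9.30×10⁻⁴ /K; ΔT = 22.2 K
ΔV = 1880 × 9.30×10⁻⁴ × 22.2 = 38.8 mL

38.8 mL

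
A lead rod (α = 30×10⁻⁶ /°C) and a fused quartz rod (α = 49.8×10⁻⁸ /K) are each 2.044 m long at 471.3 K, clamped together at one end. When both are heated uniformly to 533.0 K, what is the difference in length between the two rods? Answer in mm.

3.72 mm

ΔT = 61.7 K
lead: ΔL = 30×10⁻⁶ × 2.044 m × 61.7 = 3.7834×10⁻³ m = 3.7834 mm
fused quartz: ΔL = 49.8×10⁻⁸ × 2.044 m × 61.7 = 6.2805×10⁻⁵ m = 0.062805 mm
difference = 3.7834 − 0.062805 = 3.720595 mm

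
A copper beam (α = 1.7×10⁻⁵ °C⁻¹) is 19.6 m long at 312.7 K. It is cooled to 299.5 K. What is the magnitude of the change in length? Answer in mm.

ΔL = 4.40 mm

|ΔT| = |299.5 − 312.7| = 13.2 K
ΔL = αL₀ΔT = (1.7×10⁻⁵)(19.6)(13.2) = 4.40×10⁻³ m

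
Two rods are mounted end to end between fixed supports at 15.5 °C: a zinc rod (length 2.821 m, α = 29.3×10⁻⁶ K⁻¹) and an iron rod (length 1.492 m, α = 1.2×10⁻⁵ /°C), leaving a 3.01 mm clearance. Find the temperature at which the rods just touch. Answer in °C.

α₁L₁ = 8.26553×10⁻⁵ m/K, α₂L₂ = 1.7904×10⁻⁵ m/K → total 1.005593×10⁻⁴ m/K
ΔT = g/(α₁L₁+α₂L₂) = 3.01×10⁻³ / 1.005593×10⁻⁴ = 29.933 K
T = 15.5 + 29.933 = 45.433 °C

T = 45.4 °C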